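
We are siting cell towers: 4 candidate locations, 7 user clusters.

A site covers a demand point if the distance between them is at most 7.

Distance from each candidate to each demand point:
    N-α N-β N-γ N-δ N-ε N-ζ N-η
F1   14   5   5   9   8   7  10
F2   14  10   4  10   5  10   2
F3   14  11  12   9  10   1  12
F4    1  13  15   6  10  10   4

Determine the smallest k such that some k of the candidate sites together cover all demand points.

3

Coverage sets (demand points within 7 of each site):
  F1: {N-β, N-γ, N-ζ}
  F2: {N-γ, N-ε, N-η}
  F3: {N-ζ}
  F4: {N-α, N-δ, N-η}
No 2 sites suffice: every size-2 union leaves at least one demand point uncovered.
But {F1, F2, F4} covers everything, so the minimum is 3.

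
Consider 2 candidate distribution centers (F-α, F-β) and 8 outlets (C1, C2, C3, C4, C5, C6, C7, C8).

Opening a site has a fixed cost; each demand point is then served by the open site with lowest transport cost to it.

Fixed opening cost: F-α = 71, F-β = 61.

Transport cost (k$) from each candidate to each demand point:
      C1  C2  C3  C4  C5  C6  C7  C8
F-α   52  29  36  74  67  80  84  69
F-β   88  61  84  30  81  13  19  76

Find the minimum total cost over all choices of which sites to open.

Open {F-α, F-β}: assign each demand point to its cheapest open site.
  C1→F-α 52, C2→F-α 29, C3→F-α 36, C4→F-β 30, C5→F-α 67, C6→F-β 13, C7→F-β 19, C8→F-α 69
  transport cost 315, fixed 132 → total 447.
Compare {F-β}: transport cost 452 + fixed 61 = 513.
Compare {F-α}: transport cost 491 + fixed 71 = 562.

447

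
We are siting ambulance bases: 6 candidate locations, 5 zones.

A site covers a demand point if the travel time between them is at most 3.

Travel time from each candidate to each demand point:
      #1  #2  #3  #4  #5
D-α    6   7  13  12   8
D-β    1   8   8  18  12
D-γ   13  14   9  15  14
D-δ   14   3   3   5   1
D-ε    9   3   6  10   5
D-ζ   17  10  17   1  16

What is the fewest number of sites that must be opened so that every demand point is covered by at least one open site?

Coverage sets (demand points within 3 of each site):
  D-α: {}
  D-β: {#1}
  D-γ: {}
  D-δ: {#2, #3, #5}
  D-ε: {#2}
  D-ζ: {#4}
No 2 sites suffice: every size-2 union leaves at least one demand point uncovered.
But {D-β, D-δ, D-ζ} covers everything, so the minimum is 3.

3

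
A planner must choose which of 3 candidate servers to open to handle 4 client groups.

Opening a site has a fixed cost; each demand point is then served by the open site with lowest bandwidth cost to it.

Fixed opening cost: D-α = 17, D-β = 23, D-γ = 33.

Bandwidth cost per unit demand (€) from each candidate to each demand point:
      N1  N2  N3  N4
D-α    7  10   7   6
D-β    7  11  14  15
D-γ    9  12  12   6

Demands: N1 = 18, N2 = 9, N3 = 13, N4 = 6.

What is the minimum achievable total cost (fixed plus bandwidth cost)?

Open {D-α}: assign each demand point to its cheapest open site.
  N1→D-α 18×7=126, N2→D-α 9×10=90, N3→D-α 13×7=91, N4→D-α 6×6=36
  bandwidth cost 343, fixed 17 → total 360.
Compare {D-α, D-β}: bandwidth cost 343 + fixed 40 = 383.
Compare {D-α, D-γ}: bandwidth cost 343 + fixed 50 = 393.
Compare {D-α, D-β, D-γ}: bandwidth cost 343 + fixed 73 = 416.
All other subsets cost ≥ 383. Minimum total cost: 360.

360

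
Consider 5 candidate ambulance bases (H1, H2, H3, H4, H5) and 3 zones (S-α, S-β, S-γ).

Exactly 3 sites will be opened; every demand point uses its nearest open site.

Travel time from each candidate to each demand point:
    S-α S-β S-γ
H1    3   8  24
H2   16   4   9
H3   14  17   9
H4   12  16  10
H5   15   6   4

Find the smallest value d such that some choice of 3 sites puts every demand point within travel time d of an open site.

Open {H1, H2, H5}.
  Farthest demand point is S-β at travel time 4 (to H2); all others are ≤ 4.
With {H1, H3, H5} the worst case is 6.
With {H1, H4, H5} the worst case is 6.
No size-3 selection achieves below 4.

4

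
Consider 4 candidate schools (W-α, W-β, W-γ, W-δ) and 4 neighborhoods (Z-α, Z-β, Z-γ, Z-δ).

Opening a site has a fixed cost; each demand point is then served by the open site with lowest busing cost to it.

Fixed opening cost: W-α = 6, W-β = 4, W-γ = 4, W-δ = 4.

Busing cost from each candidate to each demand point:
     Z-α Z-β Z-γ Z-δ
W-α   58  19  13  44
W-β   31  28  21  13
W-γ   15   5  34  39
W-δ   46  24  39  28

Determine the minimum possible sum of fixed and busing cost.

Open {W-α, W-β, W-γ}: assign each demand point to its cheapest open site.
  Z-α→W-γ 15, Z-β→W-γ 5, Z-γ→W-α 13, Z-δ→W-β 13
  busing cost 46, fixed 14 → total 60.
Compare {W-β, W-γ}: busing cost 54 + fixed 8 = 62.
Compare {W-α, W-β, W-γ, W-δ}: busing cost 46 + fixed 18 = 64.
Compare {W-β, W-γ, W-δ}: busing cost 54 + fixed 12 = 66.
All other subsets cost ≥ 62. Minimum total cost: 60.

60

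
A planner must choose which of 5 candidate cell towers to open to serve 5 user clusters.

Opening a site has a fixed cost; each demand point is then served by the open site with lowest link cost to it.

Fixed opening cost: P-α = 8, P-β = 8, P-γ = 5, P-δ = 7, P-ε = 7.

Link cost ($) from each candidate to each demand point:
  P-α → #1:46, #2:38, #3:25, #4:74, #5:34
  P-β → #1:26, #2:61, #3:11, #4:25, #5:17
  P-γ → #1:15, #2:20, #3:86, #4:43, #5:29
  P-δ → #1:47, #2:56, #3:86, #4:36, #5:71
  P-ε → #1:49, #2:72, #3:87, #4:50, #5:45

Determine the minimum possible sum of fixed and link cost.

101

Open {P-β, P-γ}: assign each demand point to its cheapest open site.
  #1→P-γ 15, #2→P-γ 20, #3→P-β 11, #4→P-β 25, #5→P-β 17
  link cost 88, fixed 13 → total 101.
Compare {P-β, P-γ, P-δ}: link cost 88 + fixed 20 = 108.
Compare {P-β, P-γ, P-ε}: link cost 88 + fixed 20 = 108.
Compare {P-α, P-β, P-γ}: link cost 88 + fixed 21 = 109.
All other subsets cost ≥ 108. Minimum total cost: 101.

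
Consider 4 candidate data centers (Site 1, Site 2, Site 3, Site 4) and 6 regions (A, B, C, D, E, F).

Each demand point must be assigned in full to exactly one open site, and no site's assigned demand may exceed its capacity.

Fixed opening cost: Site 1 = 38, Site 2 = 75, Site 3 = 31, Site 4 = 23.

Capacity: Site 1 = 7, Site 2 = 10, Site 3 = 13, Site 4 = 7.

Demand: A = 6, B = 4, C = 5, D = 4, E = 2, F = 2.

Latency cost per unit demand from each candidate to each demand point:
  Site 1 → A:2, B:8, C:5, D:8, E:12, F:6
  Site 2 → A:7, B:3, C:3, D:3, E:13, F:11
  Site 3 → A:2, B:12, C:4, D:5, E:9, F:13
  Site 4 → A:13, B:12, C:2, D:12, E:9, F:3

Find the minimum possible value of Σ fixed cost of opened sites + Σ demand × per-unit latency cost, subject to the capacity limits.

190

Open {Site 1, Site 3, Site 4}; cheapest assignment that respects the capacities:
  Site 1 (cap 7, load 4): B — cost 4×8 = 32
  Site 3 (cap 13, load 12): A, D, E — cost 6×2 + 4×5 + 2×9 = 50
  Site 4 (cap 7, load 7): C, F — cost 5×2 + 2×3 = 16
  Shipping 98, fixed 92 → total 190.
  Any other capacity-feasible assignment to {Site 1, Site 3, Site 4} ships for at least 98.
Compare {Site 2, Site 3, Site 4}: its best feasible assignment gives total 199.
Compare {Site 2, Site 3}: its best feasible assignment gives total 202.
Every other set of open sites that can feasibly serve all demand totals ≥ 199 even under its best assignment. Minimum: 190.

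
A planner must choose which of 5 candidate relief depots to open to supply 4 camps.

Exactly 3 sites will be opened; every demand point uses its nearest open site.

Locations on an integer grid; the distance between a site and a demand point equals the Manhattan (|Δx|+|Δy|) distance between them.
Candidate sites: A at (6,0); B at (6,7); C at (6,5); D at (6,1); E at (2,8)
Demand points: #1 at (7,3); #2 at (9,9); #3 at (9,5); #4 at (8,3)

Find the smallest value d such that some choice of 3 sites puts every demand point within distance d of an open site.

5

Open {A, B, C}.
  Farthest demand point is #2 at distance 5 (to B); all others are ≤ 5.
With {A, B, D} the worst case is 5.
With {A, B, E} the worst case is 5.
No size-3 selection achieves below 5.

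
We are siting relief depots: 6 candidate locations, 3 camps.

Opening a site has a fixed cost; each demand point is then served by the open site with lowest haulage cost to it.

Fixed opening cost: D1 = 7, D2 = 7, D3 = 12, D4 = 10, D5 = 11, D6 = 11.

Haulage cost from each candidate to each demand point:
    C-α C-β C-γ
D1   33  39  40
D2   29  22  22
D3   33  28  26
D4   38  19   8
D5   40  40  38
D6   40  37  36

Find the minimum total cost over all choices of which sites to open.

Open {D2, D4}: assign each demand point to its cheapest open site.
  C-α→D2 29, C-β→D4 19, C-γ→D4 8
  haulage cost 56, fixed 17 → total 73.
Compare {D4}: haulage cost 65 + fixed 10 = 75.
Compare {D1, D4}: haulage cost 60 + fixed 17 = 77.
Compare {D2}: haulage cost 73 + fixed 7 = 80.
All other subsets cost ≥ 75. Minimum total cost: 73.

73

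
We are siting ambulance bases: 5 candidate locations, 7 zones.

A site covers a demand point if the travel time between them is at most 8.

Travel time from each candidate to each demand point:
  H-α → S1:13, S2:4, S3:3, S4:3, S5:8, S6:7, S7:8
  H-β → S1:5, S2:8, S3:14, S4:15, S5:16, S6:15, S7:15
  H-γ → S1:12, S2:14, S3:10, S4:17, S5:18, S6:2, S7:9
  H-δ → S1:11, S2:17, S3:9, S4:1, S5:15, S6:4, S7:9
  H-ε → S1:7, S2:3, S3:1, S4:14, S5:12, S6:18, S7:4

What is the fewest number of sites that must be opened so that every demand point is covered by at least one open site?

2

Coverage sets (demand points within 8 of each site):
  H-α: {S2, S3, S4, S5, S6, S7}
  H-β: {S1, S2}
  H-γ: {S6}
  H-δ: {S4, S6}
  H-ε: {S1, S2, S3, S7}
No single site covers all 7 demand points.
But {H-α, H-β} covers everything, so the minimum is 2.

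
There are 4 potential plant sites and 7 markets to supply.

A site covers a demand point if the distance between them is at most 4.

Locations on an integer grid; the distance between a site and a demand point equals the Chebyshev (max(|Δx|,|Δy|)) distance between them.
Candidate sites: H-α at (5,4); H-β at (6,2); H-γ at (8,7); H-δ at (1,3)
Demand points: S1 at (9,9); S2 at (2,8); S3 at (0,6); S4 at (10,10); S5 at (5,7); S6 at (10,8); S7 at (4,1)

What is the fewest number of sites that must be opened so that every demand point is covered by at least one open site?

3

Coverage sets (demand points within 4 of each site):
  H-α: {S2, S5, S7}
  H-β: {S7}
  H-γ: {S1, S4, S5, S6}
  H-δ: {S3, S5, S7}
No 2 sites suffice: every size-2 union leaves at least one demand point uncovered.
But {H-α, H-γ, H-δ} covers everything, so the minimum is 3.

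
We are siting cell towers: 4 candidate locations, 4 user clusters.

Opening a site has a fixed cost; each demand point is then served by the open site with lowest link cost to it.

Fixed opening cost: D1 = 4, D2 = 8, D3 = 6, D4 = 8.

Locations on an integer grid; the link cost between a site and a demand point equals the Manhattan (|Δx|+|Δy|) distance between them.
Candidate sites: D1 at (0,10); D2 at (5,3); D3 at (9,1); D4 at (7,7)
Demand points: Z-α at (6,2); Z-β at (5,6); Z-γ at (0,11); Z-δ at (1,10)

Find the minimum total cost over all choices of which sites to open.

Open {D1, D2}: assign each demand point to its cheapest open site.
  Z-α→D2 2, Z-β→D2 3, Z-γ→D1 1, Z-δ→D1 1
  link cost 7, fixed 12 → total 19.
Compare {D1, D4}: link cost 11 + fixed 12 = 23.
Compare {D1, D3}: link cost 15 + fixed 10 = 25.
Compare {D1, D2, D3}: link cost 7 + fixed 18 = 25.
All other subsets cost ≥ 23. Minimum total cost: 19.

19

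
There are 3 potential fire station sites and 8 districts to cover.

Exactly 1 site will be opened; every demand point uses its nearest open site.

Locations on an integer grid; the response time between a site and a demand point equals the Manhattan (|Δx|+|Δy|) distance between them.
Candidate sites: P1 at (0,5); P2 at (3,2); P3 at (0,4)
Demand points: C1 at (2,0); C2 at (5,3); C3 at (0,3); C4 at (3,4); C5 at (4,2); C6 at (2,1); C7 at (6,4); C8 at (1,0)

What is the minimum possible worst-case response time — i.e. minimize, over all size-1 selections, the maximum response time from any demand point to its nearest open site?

5

Open {P2}.
  Farthest demand point is C7 at response time 5 (to P2); all others are ≤ 5.
With {P3} the worst case is 6.
With {P1} the worst case is 7.
No size-1 selection achieves below 5.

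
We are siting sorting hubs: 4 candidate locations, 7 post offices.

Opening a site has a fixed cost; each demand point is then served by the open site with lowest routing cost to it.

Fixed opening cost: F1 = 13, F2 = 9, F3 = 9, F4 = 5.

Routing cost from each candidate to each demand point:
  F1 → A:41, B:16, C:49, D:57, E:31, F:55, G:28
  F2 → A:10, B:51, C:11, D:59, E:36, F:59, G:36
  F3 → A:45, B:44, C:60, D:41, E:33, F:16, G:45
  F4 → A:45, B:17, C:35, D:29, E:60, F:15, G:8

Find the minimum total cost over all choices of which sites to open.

140

Open {F2, F4}: assign each demand point to its cheapest open site.
  A→F2 10, B→F4 17, C→F2 11, D→F4 29, E→F2 36, F→F4 15, G→F4 8
  routing cost 126, fixed 14 → total 140.
Compare {F2, F3, F4}: routing cost 123 + fixed 23 = 146.
Compare {F1, F2, F4}: routing cost 120 + fixed 27 = 147.
Compare {F1, F2, F3, F4}: routing cost 120 + fixed 36 = 156.
All other subsets cost ≥ 146. Minimum total cost: 140.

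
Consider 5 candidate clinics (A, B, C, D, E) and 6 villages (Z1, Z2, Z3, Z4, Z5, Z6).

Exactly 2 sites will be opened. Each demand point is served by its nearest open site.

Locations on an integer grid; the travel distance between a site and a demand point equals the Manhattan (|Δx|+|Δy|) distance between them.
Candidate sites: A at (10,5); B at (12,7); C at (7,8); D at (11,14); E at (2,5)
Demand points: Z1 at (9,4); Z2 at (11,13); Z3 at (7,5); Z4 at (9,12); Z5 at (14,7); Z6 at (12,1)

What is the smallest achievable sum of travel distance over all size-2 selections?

Open {A, D}.
  Z1→A 2, Z2→D 1, Z3→A 3, Z4→D 4, Z5→A 6, Z6→A 6  ⇒ total 22.
Compare {B, D}: total 26.
Compare {A, B}: total 28.
No size-2 selection does better; minimum is 22.

22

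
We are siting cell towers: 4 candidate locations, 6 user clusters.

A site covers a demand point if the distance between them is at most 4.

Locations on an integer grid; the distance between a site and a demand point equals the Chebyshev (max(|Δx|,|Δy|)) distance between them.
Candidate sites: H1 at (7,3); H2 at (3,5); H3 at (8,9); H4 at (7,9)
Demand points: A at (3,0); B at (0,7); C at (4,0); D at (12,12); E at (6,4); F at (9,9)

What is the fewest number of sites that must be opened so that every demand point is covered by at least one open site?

3

Coverage sets (demand points within 4 of each site):
  H1: {A, C, E}
  H2: {B, E}
  H3: {D, F}
  H4: {F}
No 2 sites suffice: every size-2 union leaves at least one demand point uncovered.
But {H1, H2, H3} covers everything, so the minimum is 3.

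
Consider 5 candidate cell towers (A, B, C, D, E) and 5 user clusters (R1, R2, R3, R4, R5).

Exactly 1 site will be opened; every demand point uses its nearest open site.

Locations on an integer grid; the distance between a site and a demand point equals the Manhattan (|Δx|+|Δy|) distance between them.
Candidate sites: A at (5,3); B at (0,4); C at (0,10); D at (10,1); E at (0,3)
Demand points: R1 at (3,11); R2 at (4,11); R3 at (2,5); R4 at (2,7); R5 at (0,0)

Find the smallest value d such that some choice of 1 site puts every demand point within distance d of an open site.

Open {A}.
  Farthest demand point is R1 at distance 10 (to A); all others are ≤ 10.
With {C} the worst case is 10.
With {B} the worst case is 11.
No size-1 selection achieves below 10.

10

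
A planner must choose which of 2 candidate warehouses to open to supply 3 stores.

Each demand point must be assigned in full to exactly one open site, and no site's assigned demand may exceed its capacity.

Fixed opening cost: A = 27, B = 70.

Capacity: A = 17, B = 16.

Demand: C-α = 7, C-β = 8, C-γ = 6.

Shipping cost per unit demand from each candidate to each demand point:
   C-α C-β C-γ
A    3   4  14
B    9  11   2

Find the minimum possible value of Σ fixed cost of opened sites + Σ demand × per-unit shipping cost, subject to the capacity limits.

Open {A, B}; cheapest assignment that respects the capacities:
  A (cap 17, load 15): C-α, C-β — cost 7×3 + 8×4 = 53
  B (cap 16, load 6): C-γ — cost 6×2 = 12
  Shipping 65, fixed 97 → total 162.
  Any other capacity-feasible assignment to {A, B} ships for at least 65.
Total demand is 21 and no other set of sites has combined capacity ≥ 21, so {A, B} is the only feasible choice of open sites. Minimum: 162.

162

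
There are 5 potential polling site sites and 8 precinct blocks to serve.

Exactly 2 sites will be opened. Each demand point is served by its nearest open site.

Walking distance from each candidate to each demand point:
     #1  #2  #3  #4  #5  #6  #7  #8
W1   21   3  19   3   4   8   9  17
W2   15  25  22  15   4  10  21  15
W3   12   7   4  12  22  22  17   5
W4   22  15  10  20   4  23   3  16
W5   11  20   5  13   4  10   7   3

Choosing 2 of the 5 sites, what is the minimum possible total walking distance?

Open {W1, W5}.
  #1→W5 11, #2→W1 3, #3→W5 5, #4→W1 3, #5→W1 4, #6→W1 8, #7→W5 7, #8→W5 3  ⇒ total 44.
Compare {W1, W3}: total 48.
Compare {W3, W5}: total 58.
No size-2 selection does better; minimum is 44.

44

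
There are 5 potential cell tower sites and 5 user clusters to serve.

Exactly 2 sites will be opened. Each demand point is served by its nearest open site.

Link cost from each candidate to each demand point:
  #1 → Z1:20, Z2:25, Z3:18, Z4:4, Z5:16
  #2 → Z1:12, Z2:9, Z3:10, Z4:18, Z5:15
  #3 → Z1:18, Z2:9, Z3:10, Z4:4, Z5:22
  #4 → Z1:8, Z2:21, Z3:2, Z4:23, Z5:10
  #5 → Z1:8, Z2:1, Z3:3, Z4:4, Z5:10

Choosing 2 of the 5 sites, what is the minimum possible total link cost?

Open {#4, #5}.
  Z1→#4 8, Z2→#5 1, Z3→#4 2, Z4→#5 4, Z5→#4 10  ⇒ total 25.
Compare {#1, #5}: total 26.
Compare {#2, #5}: total 26.
No size-2 selection does better; minimum is 25.

25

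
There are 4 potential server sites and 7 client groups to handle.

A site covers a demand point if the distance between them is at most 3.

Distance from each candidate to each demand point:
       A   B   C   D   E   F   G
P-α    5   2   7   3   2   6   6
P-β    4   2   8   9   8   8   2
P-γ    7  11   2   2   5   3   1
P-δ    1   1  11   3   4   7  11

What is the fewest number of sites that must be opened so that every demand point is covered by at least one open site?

Coverage sets (demand points within 3 of each site):
  P-α: {B, D, E}
  P-β: {B, G}
  P-γ: {C, D, F, G}
  P-δ: {A, B, D}
No 2 sites suffice: every size-2 union leaves at least one demand point uncovered.
But {P-α, P-γ, P-δ} covers everything, so the minimum is 3.

3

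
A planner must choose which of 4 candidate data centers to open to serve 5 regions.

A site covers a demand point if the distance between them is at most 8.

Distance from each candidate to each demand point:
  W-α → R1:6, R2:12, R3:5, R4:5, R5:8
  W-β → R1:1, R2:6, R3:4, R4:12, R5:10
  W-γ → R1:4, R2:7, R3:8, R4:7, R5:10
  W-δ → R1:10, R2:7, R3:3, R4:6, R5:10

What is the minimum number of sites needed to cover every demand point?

2

Coverage sets (demand points within 8 of each site):
  W-α: {R1, R3, R4, R5}
  W-β: {R1, R2, R3}
  W-γ: {R1, R2, R3, R4}
  W-δ: {R2, R3, R4}
No single site covers all 5 demand points.
But {W-α, W-β} covers everything, so the minimum is 2.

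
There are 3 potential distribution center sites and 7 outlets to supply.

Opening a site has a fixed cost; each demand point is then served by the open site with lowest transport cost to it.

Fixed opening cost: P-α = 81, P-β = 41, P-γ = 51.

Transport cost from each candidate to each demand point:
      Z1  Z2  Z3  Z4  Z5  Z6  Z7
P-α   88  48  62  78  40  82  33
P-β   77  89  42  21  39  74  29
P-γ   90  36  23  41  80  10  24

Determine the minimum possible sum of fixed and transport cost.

322

Open {P-β, P-γ}: assign each demand point to its cheapest open site.
  Z1→P-β 77, Z2→P-γ 36, Z3→P-γ 23, Z4→P-β 21, Z5→P-β 39, Z6→P-γ 10, Z7→P-γ 24
  transport cost 230, fixed 92 → total 322.
Compare {P-γ}: transport cost 304 + fixed 51 = 355.
Compare {P-α, P-γ}: transport cost 262 + fixed 132 = 394.
Compare {P-α, P-β, P-γ}: transport cost 230 + fixed 173 = 403.
All other subsets cost ≥ 355. Minimum total cost: 322.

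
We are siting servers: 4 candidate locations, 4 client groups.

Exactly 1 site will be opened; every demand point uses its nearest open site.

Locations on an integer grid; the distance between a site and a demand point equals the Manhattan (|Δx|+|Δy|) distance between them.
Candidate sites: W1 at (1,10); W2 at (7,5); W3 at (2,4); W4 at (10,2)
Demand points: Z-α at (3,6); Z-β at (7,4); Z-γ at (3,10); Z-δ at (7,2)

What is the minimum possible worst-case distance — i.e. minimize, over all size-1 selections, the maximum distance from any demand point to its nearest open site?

Open {W3}.
  Farthest demand point is Z-γ at distance 7 (to W3); all others are ≤ 7.
With {W2} the worst case is 9.
With {W1} the worst case is 14.
No size-1 selection achieves below 7.

7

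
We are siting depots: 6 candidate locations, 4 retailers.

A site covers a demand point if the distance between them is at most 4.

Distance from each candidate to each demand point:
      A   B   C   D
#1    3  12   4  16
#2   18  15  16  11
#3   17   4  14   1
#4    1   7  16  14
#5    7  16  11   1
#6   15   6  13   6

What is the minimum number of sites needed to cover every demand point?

Coverage sets (demand points within 4 of each site):
  #1: {A, C}
  #2: {}
  #3: {B, D}
  #4: {A}
  #5: {D}
  #6: {}
No single site covers all 4 demand points.
But {#1, #3} covers everything, so the minimum is 2.

2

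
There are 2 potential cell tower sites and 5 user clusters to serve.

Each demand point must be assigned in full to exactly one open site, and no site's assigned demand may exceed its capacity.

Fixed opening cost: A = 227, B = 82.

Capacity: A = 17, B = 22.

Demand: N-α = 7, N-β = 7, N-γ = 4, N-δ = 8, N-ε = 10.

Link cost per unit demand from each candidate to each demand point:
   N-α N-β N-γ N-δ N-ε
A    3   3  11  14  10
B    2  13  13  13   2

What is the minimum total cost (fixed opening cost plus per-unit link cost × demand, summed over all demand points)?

527

Open {A, B}; cheapest assignment that respects the capacities:
  A (cap 17, load 14): N-α, N-β — cost 7×3 + 7×3 = 42
  B (cap 22, load 22): N-γ, N-δ, N-ε — cost 4×13 + 8×13 + 10×2 = 176
  Shipping 218, fixed 309 → total 527.
  Any other capacity-feasible assignment to {A, B} ships for at least 218.
Total demand is 36 and no other set of sites has combined capacity ≥ 36, so {A, B} is the only feasible choice of open sites. Minimum: 527.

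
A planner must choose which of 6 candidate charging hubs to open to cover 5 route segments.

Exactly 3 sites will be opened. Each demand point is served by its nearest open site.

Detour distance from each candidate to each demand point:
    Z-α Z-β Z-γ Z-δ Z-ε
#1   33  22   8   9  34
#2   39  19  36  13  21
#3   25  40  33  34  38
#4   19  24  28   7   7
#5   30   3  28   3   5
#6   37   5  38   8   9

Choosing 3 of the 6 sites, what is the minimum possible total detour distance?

38

Open {#1, #4, #5}.
  Z-α→#4 19, Z-β→#5 3, Z-γ→#1 8, Z-δ→#5 3, Z-ε→#5 5  ⇒ total 38.
Compare {#1, #3, #5}: total 44.
Compare {#1, #4, #6}: total 46.
No size-3 selection does better; minimum is 38.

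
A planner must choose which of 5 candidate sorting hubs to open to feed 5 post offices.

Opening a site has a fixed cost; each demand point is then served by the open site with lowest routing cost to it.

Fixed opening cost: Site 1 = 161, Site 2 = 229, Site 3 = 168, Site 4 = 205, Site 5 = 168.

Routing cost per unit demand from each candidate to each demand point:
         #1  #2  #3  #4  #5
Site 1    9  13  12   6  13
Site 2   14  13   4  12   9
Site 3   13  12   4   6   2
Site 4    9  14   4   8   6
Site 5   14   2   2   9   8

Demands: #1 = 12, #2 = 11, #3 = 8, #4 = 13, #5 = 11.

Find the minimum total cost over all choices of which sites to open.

Open {Site 5}: assign each demand point to its cheapest open site.
  #1→Site 5 12×14=168, #2→Site 5 11×2=22, #3→Site 5 8×2=16, #4→Site 5 13×9=117, #5→Site 5 11×8=88
  routing cost 411, fixed 168 → total 579.
Compare {Site 3}: routing cost 420 + fixed 168 = 588.
Compare {Site 3, Site 5}: routing cost 294 + fixed 336 = 630.
Compare {Site 1, Site 5}: routing cost 312 + fixed 329 = 641.
All other subsets cost ≥ 588. Minimum total cost: 579.

579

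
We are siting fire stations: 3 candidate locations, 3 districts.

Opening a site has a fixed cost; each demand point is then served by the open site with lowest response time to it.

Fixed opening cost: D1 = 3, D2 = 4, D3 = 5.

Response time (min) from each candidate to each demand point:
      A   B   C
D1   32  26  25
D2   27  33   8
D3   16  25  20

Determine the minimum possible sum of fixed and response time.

58

Open {D2, D3}: assign each demand point to its cheapest open site.
  A→D3 16, B→D3 25, C→D2 8
  response time 49, fixed 9 → total 58.
Compare {D1, D2, D3}: response time 49 + fixed 12 = 61.
Compare {D3}: response time 61 + fixed 5 = 66.
Compare {D1, D2}: response time 61 + fixed 7 = 68.
All other subsets cost ≥ 61. Minimum total cost: 58.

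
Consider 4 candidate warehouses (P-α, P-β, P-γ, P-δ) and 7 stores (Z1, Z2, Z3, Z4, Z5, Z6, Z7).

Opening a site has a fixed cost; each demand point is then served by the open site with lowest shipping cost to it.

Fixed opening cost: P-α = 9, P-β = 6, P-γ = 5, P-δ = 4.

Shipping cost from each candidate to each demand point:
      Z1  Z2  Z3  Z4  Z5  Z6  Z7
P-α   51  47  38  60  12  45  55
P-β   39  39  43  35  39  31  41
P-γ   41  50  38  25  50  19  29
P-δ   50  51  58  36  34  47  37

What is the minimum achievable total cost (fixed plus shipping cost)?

Open {P-α, P-β, P-γ}: assign each demand point to its cheapest open site.
  Z1→P-β 39, Z2→P-β 39, Z3→P-α 38, Z4→P-γ 25, Z5→P-α 12, Z6→P-γ 19, Z7→P-γ 29
  shipping cost 201, fixed 20 → total 221.
Compare {P-α, P-γ}: shipping cost 211 + fixed 14 = 225.
Compare {P-α, P-β, P-γ, P-δ}: shipping cost 201 + fixed 24 = 225.
Compare {P-α, P-γ, P-δ}: shipping cost 211 + fixed 18 = 229.
All other subsets cost ≥ 225. Minimum total cost: 221.

221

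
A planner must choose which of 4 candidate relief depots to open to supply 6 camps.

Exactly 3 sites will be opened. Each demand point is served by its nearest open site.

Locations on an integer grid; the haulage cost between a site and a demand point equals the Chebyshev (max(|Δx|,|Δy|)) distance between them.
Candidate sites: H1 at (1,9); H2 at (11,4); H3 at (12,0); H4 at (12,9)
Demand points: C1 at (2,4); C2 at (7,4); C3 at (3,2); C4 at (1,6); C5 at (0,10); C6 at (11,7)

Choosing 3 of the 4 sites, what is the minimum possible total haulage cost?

Open {H1, H2, H4}.
  C1→H1 5, C2→H2 4, C3→H1 7, C4→H1 3, C5→H1 1, C6→H4 2  ⇒ total 22.
Compare {H1, H2, H3}: total 23.
Compare {H1, H3, H4}: total 23.
No size-3 selection does better; minimum is 22.

22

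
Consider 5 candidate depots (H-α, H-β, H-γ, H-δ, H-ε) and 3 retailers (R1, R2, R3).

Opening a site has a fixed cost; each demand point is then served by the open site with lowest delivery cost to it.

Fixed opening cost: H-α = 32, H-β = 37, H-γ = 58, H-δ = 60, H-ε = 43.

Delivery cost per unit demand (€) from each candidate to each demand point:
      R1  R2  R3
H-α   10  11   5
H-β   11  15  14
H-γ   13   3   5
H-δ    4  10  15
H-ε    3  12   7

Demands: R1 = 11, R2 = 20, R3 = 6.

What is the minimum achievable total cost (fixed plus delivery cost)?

Open {H-γ, H-ε}: assign each demand point to its cheapest open site.
  R1→H-ε 11×3=33, R2→H-γ 20×3=60, R3→H-γ 6×5=30
  delivery cost 123, fixed 101 → total 224.
Compare {H-γ, H-δ}: delivery cost 134 + fixed 118 = 252.
Compare {H-α, H-γ, H-ε}: delivery cost 123 + fixed 133 = 256.
Compare {H-β, H-γ, H-ε}: delivery cost 123 + fixed 138 = 261.
All other subsets cost ≥ 252. Minimum total cost: 224.

224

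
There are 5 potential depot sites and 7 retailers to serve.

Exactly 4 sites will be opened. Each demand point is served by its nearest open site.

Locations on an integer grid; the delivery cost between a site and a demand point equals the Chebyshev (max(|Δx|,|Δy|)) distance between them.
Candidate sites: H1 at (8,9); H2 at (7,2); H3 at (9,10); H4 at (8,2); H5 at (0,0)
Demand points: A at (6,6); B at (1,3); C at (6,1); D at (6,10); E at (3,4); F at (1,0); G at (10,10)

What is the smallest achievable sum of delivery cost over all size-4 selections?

Open {H1, H2, H3, H5}.
  A→H1 3, B→H5 3, C→H2 1, D→H1 2, E→H2 4, F→H5 1, G→H3 1  ⇒ total 15.
Compare {H1, H2, H4, H5}: total 16.
Compare {H1, H3, H4, H5}: total 16.
No size-4 selection does better; minimum is 15.

15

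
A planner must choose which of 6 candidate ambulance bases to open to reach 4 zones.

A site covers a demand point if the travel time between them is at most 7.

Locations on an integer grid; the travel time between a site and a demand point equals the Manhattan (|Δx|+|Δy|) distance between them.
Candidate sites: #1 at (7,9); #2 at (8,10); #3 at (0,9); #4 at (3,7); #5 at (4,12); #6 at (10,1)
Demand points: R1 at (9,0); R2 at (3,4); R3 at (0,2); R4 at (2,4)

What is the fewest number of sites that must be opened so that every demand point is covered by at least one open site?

3

Coverage sets (demand points within 7 of each site):
  #1: {}
  #2: {}
  #3: {R3, R4}
  #4: {R2, R4}
  #5: {}
  #6: {R1}
No 2 sites suffice: every size-2 union leaves at least one demand point uncovered.
But {#3, #4, #6} covers everything, so the minimum is 3.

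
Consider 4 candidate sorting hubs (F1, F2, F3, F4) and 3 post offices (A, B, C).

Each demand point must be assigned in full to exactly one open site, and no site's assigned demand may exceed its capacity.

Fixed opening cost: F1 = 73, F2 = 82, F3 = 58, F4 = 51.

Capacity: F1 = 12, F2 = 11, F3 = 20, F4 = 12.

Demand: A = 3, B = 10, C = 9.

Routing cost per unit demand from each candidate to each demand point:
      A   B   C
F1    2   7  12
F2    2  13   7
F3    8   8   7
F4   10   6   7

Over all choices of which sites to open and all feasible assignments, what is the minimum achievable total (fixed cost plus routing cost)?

256

Open {F3, F4}; cheapest assignment that respects the capacities:
  F3 (cap 20, load 12): A, C — cost 3×8 + 9×7 = 87
  F4 (cap 12, load 10): B — cost 10×6 = 60
  Shipping 147, fixed 109 → total 256.
  Any other capacity-feasible assignment to {F3, F4} ships for at least 147.
Compare {F1, F3}: its best feasible assignment gives total 280.
Compare {F1, F4}: its best feasible assignment gives total 287.
Every other set of open sites that can feasibly serve all demand totals ≥ 280 even under its best assignment. Minimum: 256.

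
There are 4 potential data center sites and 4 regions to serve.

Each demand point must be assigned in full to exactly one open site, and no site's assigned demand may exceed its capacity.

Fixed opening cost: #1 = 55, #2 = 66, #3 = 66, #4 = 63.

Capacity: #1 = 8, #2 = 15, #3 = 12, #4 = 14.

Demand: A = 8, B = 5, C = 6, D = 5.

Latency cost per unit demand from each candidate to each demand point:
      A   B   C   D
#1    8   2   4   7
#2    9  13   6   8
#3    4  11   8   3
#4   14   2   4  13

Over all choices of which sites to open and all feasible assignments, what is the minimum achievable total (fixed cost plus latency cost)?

275

Open {#2, #4}; cheapest assignment that respects the capacities:
  #2 (cap 15, load 13): A, D — cost 8×9 + 5×8 = 112
  #4 (cap 14, load 11): B, C — cost 5×2 + 6×4 = 34
  Shipping 146, fixed 129 → total 275.
  Any other capacity-feasible assignment to {#2, #4} ships for at least 146.
Compare {#1, #3, #4}: its best feasible assignment gives total 285.
Compare {#2, #3, #4}: its best feasible assignment gives total 301.
Every other set of open sites that can feasibly serve all demand totals ≥ 285 even under its best assignment. Minimum: 275.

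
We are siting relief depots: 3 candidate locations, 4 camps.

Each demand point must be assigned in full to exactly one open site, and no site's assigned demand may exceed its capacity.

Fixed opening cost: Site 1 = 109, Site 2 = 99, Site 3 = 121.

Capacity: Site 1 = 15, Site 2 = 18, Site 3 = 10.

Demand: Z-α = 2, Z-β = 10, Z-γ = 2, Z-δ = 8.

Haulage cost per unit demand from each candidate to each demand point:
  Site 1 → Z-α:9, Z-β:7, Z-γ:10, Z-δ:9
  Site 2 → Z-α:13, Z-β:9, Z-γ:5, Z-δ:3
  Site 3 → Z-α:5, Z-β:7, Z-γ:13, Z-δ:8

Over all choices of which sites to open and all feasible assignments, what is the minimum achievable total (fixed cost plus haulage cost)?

Open {Site 1, Site 2}; cheapest assignment that respects the capacities:
  Site 1 (cap 15, load 12): Z-α, Z-β — cost 2×9 + 10×7 = 88
  Site 2 (cap 18, load 10): Z-γ, Z-δ — cost 2×5 + 8×3 = 34
  Shipping 122, fixed 208 → total 330.
  Any other capacity-feasible assignment to {Site 1, Site 2} ships for at least 122.
Compare {Site 2, Site 3}: its best feasible assignment gives total 350.
Compare {Site 1, Site 3}: its best feasible assignment gives total 394.
Every other set of open sites that can feasibly serve all demand totals ≥ 350 even under its best assignment. Minimum: 330.

330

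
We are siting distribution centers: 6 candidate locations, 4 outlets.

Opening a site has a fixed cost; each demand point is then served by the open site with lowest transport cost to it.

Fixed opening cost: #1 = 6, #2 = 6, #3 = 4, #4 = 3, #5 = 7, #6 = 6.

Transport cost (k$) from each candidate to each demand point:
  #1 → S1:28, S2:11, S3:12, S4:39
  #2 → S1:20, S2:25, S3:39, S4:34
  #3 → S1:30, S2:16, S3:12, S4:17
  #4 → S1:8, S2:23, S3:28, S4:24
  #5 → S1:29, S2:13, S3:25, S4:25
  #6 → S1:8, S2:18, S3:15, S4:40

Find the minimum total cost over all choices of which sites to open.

Open {#3, #4}: assign each demand point to its cheapest open site.
  S1→#4 8, S2→#3 16, S3→#3 12, S4→#3 17
  transport cost 53, fixed 7 → total 60.
Compare {#1, #3, #4}: transport cost 48 + fixed 13 = 61.
Compare {#3, #6}: transport cost 53 + fixed 10 = 63.
Compare {#1, #4}: transport cost 55 + fixed 9 = 64.
All other subsets cost ≥ 61. Minimum total cost: 60.

60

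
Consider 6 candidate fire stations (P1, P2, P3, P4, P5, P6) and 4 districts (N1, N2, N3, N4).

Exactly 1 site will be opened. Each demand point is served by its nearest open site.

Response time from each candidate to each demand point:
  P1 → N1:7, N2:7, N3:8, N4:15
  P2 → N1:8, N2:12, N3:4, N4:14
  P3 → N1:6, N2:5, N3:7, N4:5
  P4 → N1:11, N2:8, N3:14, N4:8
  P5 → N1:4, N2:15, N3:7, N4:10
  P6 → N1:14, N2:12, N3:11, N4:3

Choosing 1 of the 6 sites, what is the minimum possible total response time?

23

Open {P3}.
  N1→P3 6, N2→P3 5, N3→P3 7, N4→P3 5  ⇒ total 23.
Compare {P5}: total 36.
Compare {P1}: total 37.
No size-1 selection does better; minimum is 23.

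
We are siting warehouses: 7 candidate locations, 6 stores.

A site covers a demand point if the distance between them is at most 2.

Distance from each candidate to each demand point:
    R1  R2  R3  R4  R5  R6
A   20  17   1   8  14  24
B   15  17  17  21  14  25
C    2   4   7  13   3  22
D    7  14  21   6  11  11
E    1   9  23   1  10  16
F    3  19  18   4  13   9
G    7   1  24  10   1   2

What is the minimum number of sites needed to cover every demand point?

3

Coverage sets (demand points within 2 of each site):
  A: {R3}
  B: {}
  C: {R1}
  D: {}
  E: {R1, R4}
  F: {}
  G: {R2, R5, R6}
No 2 sites suffice: every size-2 union leaves at least one demand point uncovered.
But {A, E, G} covers everything, so the minimum is 3.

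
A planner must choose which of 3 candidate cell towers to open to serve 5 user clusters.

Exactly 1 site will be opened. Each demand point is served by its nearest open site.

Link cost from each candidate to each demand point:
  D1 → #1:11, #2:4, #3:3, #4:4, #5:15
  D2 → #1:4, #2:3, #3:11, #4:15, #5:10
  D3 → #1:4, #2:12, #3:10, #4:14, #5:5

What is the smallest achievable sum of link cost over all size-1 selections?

Open {D1}.
  #1→D1 11, #2→D1 4, #3→D1 3, #4→D1 4, #5→D1 15  ⇒ total 37.
Compare {D2}: total 43.
Compare {D3}: total 45.

37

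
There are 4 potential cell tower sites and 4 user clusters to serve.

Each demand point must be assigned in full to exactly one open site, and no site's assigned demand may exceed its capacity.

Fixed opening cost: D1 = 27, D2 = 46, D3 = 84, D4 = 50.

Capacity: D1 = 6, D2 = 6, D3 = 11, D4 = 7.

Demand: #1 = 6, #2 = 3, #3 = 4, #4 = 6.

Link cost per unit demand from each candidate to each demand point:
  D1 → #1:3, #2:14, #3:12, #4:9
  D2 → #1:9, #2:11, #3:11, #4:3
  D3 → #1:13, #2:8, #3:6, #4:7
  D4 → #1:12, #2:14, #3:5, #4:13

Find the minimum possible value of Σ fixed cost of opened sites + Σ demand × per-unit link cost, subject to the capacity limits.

221

Open {D1, D2, D4}; cheapest assignment that respects the capacities:
  D1 (cap 6, load 6): #1 — cost 6×3 = 18
  D2 (cap 6, load 6): #4 — cost 6×3 = 18
  D4 (cap 7, load 7): #2, #3 — cost 3×14 + 4×5 = 62
  Shipping 98, fixed 123 → total 221.
  Any other capacity-feasible assignment to {D1, D2, D4} ships for at least 98.
Compare {D1, D2, D3}: its best feasible assignment gives total 241.
Compare {D1, D3, D4}: its best feasible assignment gives total 265.
Every other set of open sites that can feasibly serve all demand totals ≥ 241 even under its best assignment. Minimum: 221.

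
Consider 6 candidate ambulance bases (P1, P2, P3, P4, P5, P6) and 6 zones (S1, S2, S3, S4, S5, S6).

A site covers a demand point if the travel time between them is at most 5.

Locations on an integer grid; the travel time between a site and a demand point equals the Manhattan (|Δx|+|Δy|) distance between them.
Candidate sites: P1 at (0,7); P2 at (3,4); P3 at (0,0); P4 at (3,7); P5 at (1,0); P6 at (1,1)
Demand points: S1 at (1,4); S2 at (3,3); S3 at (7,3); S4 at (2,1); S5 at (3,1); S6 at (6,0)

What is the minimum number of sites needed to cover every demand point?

Coverage sets (demand points within 5 of each site):
  P1: {S1}
  P2: {S1, S2, S3, S4, S5}
  P3: {S1, S4, S5}
  P4: {S1, S2}
  P5: {S1, S2, S4, S5, S6}
  P6: {S1, S2, S4, S5}
No single site covers all 6 demand points.
But {P2, P5} covers everything, so the minimum is 2.

2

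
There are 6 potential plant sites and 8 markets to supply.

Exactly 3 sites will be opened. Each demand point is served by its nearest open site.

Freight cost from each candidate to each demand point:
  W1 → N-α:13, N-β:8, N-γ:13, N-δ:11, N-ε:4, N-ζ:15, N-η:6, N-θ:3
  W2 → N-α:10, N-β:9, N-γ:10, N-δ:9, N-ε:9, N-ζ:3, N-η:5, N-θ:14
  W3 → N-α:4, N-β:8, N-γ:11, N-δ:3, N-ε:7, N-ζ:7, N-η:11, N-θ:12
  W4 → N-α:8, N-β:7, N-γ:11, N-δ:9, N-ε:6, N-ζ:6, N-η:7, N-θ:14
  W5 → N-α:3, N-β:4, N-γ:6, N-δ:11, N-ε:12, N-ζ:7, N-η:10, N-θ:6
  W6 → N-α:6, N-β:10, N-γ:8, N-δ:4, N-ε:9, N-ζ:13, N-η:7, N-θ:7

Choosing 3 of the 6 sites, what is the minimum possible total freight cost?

36

Open {W1, W3, W5}.
  N-α→W5 3, N-β→W5 4, N-γ→W5 6, N-δ→W3 3, N-ε→W1 4, N-ζ→W3 7, N-η→W1 6, N-θ→W1 3  ⇒ total 36.
Compare {W1, W2, W5}: total 37.
Compare {W1, W5, W6}: total 37.
No size-3 selection does better; minimum is 36.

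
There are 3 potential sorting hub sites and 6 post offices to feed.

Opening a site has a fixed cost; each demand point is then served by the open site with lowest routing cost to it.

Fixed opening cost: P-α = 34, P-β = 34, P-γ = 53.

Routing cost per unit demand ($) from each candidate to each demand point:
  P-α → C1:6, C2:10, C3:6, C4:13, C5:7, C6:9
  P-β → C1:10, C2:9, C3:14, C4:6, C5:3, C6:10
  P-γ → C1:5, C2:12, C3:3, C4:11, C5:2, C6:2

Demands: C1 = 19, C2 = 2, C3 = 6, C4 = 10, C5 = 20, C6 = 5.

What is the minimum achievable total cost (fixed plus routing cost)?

Open {P-β, P-γ}: assign each demand point to its cheapest open site.
  C1→P-γ 19×5=95, C2→P-β 2×9=18, C3→P-γ 6×3=18, C4→P-β 10×6=60, C5→P-γ 20×2=40, C6→P-γ 5×2=10
  routing cost 241, fixed 87 → total 328.
Compare {P-γ}: routing cost 297 + fixed 53 = 350.
Compare {P-α, P-β, P-γ}: routing cost 241 + fixed 121 = 362.
Compare {P-α, P-γ}: routing cost 293 + fixed 87 = 380.
All other subsets cost ≥ 350. Minimum total cost: 328.

328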